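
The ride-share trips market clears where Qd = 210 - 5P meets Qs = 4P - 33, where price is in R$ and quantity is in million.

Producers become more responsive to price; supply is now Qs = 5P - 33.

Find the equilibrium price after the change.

Original equilibrium: 210 - 5P = 4P - 33 gives 243 = 9P, so P = 27 and Q = 75.
The shock moves the curves to Qd = 210 - 5P and Qs = 5P - 33.
Clearing the new market: 210 - 5P = 5P - 33, so P = 24.3 and Q = 88.5.

24.3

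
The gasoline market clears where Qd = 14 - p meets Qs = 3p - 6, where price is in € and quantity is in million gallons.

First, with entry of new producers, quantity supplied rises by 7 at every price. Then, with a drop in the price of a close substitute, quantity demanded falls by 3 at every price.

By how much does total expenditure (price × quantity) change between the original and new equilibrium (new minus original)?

Solve the original market: 14 - p = 3p - 6, hence p = 5 and Q = 9.
With the change applied: demand Qd = 11 - p, supply Qs = 3p + 1.
Equate the new curves: 11 - p = 3p + 1, giving 10 = 4p, p = 2.5, Q = 8.5.
Expenditure moves from 5×9 = 45 to 2.5×8.5 = 21.25; change = -23.75.

-23.75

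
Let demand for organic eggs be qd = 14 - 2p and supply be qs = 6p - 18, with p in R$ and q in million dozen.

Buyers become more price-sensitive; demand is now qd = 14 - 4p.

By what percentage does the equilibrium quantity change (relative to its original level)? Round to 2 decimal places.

Before the shock: 14 - 2p = 6p - 18 ⇒ 32 = 8p ⇒ p = 4, q = 6.
The new curves are qd = 14 - 4p (demand) and qs = 6p - 18 (supply).
Setting them equal: 14 - 4p = 6p - 18 → 32 = 10p, so p = 3.2 and q = 1.2.
%Δq = (1.2 − 6) / 6 × 100 = -80.00%.

-80.00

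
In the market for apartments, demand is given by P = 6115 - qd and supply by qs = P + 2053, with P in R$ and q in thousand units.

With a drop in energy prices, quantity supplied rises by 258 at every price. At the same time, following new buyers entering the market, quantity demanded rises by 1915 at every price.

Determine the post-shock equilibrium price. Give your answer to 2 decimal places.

Initially, 6115 - P = P + 2053, so 4062 = 2P and P = 2031, q = 4084.
The shock moves the curves to qd = 8030 - P and qs = P + 2311.
New equilibrium: 8030 - P = P + 2311 ⇒ 5719 = 2P ⇒ P = 2859.5, q = 5170.5.

2859.50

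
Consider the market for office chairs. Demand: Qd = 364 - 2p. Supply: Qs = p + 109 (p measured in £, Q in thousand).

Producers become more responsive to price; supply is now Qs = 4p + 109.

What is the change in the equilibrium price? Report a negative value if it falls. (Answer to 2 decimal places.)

-42.50

Original equilibrium: 364 - 2p = p + 109 gives 255 = 3p, so p = 85 and Q = 194.
The new curves are Qd = 364 - 2p (demand) and Qs = 4p + 109 (supply).
New equilibrium: 364 - 2p = 4p + 109 ⇒ 255 = 6p ⇒ p = 42.5, Q = 279.
Δp = 42.5 − 85 = -42.50.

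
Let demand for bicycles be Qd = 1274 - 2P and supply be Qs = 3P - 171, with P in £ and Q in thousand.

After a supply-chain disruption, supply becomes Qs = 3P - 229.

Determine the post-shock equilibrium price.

Original equilibrium: 1274 - 2P = 3P - 171 gives 1445 = 5P, so P = 289 and Q = 696.
The shock moves the curves to Qd = 1274 - 2P and Qs = 3P - 229.
Clearing the new market: 1274 - 2P = 3P - 229, so P = 300.6 and Q = 672.8.

300.6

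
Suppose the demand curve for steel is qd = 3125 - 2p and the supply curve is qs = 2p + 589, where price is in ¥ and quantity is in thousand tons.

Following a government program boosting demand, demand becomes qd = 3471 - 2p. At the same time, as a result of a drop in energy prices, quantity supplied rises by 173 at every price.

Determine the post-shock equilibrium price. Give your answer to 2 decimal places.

Before the shock: 3125 - 2p = 2p + 589 ⇒ 2536 = 4p ⇒ p = 634, q = 1857.
The shock moves the curves to qd = 3471 - 2p and qs = 2p + 762.
Clearing the new market: 3471 - 2p = 2p + 762, so p = 677.25 and q = 2116.5.

677.25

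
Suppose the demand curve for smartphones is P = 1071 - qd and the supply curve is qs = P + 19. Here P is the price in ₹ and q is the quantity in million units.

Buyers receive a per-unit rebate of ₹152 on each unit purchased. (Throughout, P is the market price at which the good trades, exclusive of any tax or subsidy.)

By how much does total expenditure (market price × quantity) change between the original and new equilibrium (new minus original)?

Before the shock: 1071 - P = P + 19 ⇒ 1052 = 2P ⇒ P = 526, q = 545.
Since buyers' out-of-pocket price is the market price minus the rebate, the effective demand curve becomes qd = 1223 - P.
Clearing the new market: 1223 - P = P + 19, so P = 602 and q = 621.
Expenditure moves from 526×545 = 286670 to 602×621 = 373842; change = +87172.

+87172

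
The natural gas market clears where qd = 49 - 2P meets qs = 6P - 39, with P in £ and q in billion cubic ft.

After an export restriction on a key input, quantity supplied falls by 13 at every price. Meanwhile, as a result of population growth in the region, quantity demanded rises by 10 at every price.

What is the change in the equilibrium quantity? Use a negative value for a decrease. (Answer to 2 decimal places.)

Initially, 49 - 2P = 6P - 39, so 88 = 8P and P = 11, q = 27.
After the shift, demand is qd = 59 - 2P and supply is qs = 6P - 52.
New equilibrium: 59 - 2P = 6P - 52 ⇒ 111 = 8P ⇒ P = 13.875, q = 31.25.
Δq = 31.25 − 27 = +4.25.

+4.25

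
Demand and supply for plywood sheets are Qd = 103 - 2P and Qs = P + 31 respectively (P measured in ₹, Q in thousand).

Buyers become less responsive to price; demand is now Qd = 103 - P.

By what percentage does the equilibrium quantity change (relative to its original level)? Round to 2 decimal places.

+21.82

Initially, 103 - 2P = P + 31, so 72 = 3P and P = 24, Q = 55.
The shock moves the curves to Qd = 103 - P and Qs = P + 31.
Setting them equal: 103 - P = P + 31 → 72 = 2P, so P = 36 and Q = 67.
%ΔQ = (67 − 55) / 55 × 100 = +21.82%.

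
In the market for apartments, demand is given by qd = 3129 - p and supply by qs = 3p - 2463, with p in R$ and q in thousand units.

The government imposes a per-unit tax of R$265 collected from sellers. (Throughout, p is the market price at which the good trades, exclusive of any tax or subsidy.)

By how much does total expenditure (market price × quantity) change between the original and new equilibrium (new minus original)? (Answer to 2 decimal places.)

Solve the original market: 3129 - p = 3p - 2463, hence p = 1398 and q = 1731.
Since sellers keep the price net of the tax, the effective supply curve becomes qs = 3p - 3258.
New equilibrium: 3129 - p = 3p - 3258 ⇒ 6387 = 4p ⇒ p = 1596.75, q = 1532.25.
Expenditure moves from 1398×1731 = 2419938 to 1596.75×1532.25 = 2446620.1875; change = +26682.19.

+26682.19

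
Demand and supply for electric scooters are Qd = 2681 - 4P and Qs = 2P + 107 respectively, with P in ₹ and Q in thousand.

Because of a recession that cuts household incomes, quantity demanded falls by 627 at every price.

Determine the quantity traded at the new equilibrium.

Initially, 2681 - 4P = 2P + 107, so 2574 = 6P and P = 429, Q = 965.
After the shift, demand is Qd = 2054 - 4P and supply is Qs = 2P + 107.
Equate the new curves: 2054 - 4P = 2P + 107, giving 1947 = 6P, P = 324.5, Q = 756.

756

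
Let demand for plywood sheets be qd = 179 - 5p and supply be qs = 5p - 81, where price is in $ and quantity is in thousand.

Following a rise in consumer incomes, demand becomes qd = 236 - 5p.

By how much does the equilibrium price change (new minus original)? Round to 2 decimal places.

+5.70

Solve the original market: 179 - 5p = 5p - 81, hence p = 26 and q = 49.
With the change applied: demand qd = 236 - 5p, supply qs = 5p - 81.
Setting them equal: 236 - 5p = 5p - 81 → 317 = 10p, so p = 31.7 and q = 77.5.
Δp = 31.7 − 26 = +5.70.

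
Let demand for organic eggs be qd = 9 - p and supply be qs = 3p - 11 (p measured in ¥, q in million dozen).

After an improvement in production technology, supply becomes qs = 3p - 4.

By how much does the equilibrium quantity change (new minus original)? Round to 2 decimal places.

Solve the original market: 9 - p = 3p - 11, hence p = 5 and q = 4.
With the change applied: demand qd = 9 - p, supply qs = 3p - 4.
New equilibrium: 9 - p = 3p - 4 ⇒ 13 = 4p ⇒ p = 3.25, q = 5.75.
Δq = 5.75 − 4 = +1.75.

+1.75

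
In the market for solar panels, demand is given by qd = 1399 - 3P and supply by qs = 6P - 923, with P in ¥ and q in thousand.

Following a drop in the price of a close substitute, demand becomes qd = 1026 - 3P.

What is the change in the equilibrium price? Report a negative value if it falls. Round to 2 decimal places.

Initially, 1399 - 3P = 6P - 923, so 2322 = 9P and P = 258, q = 625.
With the change applied: demand qd = 1026 - 3P, supply qs = 6P - 923.
Setting them equal: 1026 - 3P = 6P - 923 → 1949 = 9P, so P = 1949/9 ≈ 216.5556 and q = 1129/3 ≈ 376.3333.
ΔP = 216.5556 − 258 = -41.44.

-41.44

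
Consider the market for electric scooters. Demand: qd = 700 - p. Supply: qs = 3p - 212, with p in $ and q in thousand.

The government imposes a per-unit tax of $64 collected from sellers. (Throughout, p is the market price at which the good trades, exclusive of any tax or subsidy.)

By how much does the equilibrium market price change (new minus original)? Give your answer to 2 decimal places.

+48.00

Before the shock: 700 - p = 3p - 212 ⇒ 912 = 4p ⇒ p = 228, q = 472.
Since sellers keep the price net of the tax, the effective supply curve becomes qs = 3p - 404.
Clearing the new market: 700 - p = 3p - 404, so p = 276 and q = 424.
Δp = 276 − 228 = +48.00.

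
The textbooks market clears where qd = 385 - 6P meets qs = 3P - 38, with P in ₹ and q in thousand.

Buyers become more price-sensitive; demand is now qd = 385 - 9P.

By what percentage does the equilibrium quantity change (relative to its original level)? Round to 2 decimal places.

-34.22

Initially, 385 - 6P = 3P - 38, so 423 = 9P and P = 47, q = 103.
After the shift, demand is qd = 385 - 9P and supply is qs = 3P - 38.
Equate the new curves: 385 - 9P = 3P - 38, giving 423 = 12P, P = 35.25, q = 67.75.
%Δq = (67.75 − 103) / 103 × 100 = -34.22%.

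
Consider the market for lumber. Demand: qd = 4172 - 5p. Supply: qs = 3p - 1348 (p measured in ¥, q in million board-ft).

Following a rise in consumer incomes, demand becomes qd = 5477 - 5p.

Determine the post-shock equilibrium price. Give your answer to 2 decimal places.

853.13

Solve the original market: 4172 - 5p = 3p - 1348, hence p = 690 and q = 722.
With the change applied: demand qd = 5477 - 5p, supply qs = 3p - 1348.
Equate the new curves: 5477 - 5p = 3p - 1348, giving 6825 = 8p, p = 853.125, q = 1211.375.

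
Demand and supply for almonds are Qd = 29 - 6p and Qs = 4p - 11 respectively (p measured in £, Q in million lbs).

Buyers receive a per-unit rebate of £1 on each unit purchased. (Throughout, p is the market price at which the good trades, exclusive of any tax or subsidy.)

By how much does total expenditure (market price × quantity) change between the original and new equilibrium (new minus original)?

+14.04

Solve the original market: 29 - 6p = 4p - 11, hence p = 4 and Q = 5.
Since buyers' out-of-pocket price is the market price minus the rebate, the effective demand curve becomes Qd = 35 - 6p.
Equate the new curves: 35 - 6p = 4p - 11, giving 46 = 10p, p = 4.6, Q = 7.4.
Expenditure moves from 4×5 = 20 to 4.6×7.4 = 34.04; change = +14.04.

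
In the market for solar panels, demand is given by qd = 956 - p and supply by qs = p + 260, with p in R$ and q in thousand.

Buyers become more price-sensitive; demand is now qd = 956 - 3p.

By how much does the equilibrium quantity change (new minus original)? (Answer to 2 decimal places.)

-174.00

Solve the original market: 956 - p = p + 260, hence p = 348 and q = 608.
The new curves are qd = 956 - 3p (demand) and qs = p + 260 (supply).
Clearing the new market: 956 - 3p = p + 260, so p = 174 and q = 434.
Δq = 434 − 608 = -174.00.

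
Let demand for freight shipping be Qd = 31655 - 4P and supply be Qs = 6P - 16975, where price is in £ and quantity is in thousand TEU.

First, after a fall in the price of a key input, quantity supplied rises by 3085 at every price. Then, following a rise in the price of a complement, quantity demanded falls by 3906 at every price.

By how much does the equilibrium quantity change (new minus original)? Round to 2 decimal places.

-1109.60

Solve the original market: 31655 - 4P = 6P - 16975, hence P = 4863 and Q = 12203.
The shock moves the curves to Qd = 27749 - 4P and Qs = 6P - 13890.
New equilibrium: 27749 - 4P = 6P - 13890 ⇒ 41639 = 10P ⇒ P = 4163.9, Q = 11093.4.
ΔQ = 11093.4 − 12203 = -1109.60.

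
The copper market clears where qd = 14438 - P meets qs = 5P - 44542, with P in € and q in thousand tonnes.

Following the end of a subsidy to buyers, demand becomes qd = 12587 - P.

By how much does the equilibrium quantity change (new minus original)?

Original equilibrium: 14438 - P = 5P - 44542 gives 58980 = 6P, so P = 9830 and q = 4608.
The new curves are qd = 12587 - P (demand) and qs = 5P - 44542 (supply).
Setting them equal: 12587 - P = 5P - 44542 → 57129 = 6P, so P = 9521.5 and q = 3065.5.
Δq = 3065.5 − 4608 = -1542.5.

-1542.5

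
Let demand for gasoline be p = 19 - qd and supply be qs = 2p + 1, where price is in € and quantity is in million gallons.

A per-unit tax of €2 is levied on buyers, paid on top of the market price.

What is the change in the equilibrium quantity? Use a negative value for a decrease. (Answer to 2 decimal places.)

Solve the original market: 19 - p = 2p + 1, hence p = 6 and q = 13.
Since buyers pay the price plus the tax, the effective demand curve becomes qd = 17 - p.
New equilibrium: 17 - p = 2p + 1 ⇒ 16 = 3p ⇒ p = 16/3 ≈ 5.3333, q = 35/3 ≈ 11.6667.
Δq = 11.6667 − 13 = -1.33.

-1.33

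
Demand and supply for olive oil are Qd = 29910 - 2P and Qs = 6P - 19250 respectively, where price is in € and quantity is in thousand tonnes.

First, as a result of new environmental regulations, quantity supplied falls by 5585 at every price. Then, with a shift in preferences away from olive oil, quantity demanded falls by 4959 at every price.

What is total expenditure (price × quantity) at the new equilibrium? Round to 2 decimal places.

Solve the original market: 29910 - 2P = 6P - 19250, hence P = 6145 and Q = 17620.
After the shift, demand is Qd = 24951 - 2P and supply is Qs = 6P - 24835.
Equate the new curves: 24951 - 2P = 6P - 24835, giving 49786 = 8P, P = 6223.25, Q = 12504.5.
New expenditure = 6223.25 × 12504.5 = 77818629.63.

77818629.63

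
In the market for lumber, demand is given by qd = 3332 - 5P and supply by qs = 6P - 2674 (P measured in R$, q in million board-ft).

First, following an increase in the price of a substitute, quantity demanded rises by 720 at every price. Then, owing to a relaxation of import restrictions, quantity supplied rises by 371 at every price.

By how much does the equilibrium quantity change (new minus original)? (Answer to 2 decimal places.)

Initially, 3332 - 5P = 6P - 2674, so 6006 = 11P and P = 546, q = 602.
With the change applied: demand qd = 4052 - 5P, supply qs = 6P - 2303.
New equilibrium: 4052 - 5P = 6P - 2303 ⇒ 6355 = 11P ⇒ P = 6355/11 ≈ 577.7273, q = 12797/11 ≈ 1163.3636.
Δq = 1163.3636 − 602 = +561.36.

+561.36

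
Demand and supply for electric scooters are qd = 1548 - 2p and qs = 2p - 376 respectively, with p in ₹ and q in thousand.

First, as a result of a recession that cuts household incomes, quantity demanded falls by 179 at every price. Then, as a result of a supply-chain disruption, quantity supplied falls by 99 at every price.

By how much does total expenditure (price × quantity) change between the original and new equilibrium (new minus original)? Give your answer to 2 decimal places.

Original equilibrium: 1548 - 2p = 2p - 376 gives 1924 = 4p, so p = 481 and q = 586.
The new curves are qd = 1369 - 2p (demand) and qs = 2p - 475 (supply).
New equilibrium: 1369 - 2p = 2p - 475 ⇒ 1844 = 4p ⇒ p = 461, q = 447.
Expenditure moves from 481×586 = 281866 to 461×447 = 206067; change = -75799.00.

-75799.00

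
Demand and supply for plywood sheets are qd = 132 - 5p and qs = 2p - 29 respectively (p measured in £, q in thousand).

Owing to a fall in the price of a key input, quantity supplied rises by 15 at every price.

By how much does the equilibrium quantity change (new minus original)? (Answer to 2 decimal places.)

Before the shock: 132 - 5p = 2p - 29 ⇒ 161 = 7p ⇒ p = 23, q = 17.
The new curves are qd = 132 - 5p (demand) and qs = 2p - 14 (supply).
New equilibrium: 132 - 5p = 2p - 14 ⇒ 146 = 7p ⇒ p = 146/7 ≈ 20.8571, q = 194/7 ≈ 27.7143.
Δq = 27.7143 − 17 = +10.71.

+10.71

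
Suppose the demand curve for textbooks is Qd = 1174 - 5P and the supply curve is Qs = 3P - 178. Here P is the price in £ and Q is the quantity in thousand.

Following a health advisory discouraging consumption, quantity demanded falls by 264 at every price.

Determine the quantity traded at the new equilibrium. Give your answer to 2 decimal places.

230.00

Solve the original market: 1174 - 5P = 3P - 178, hence P = 169 and Q = 329.
With the change applied: demand Qd = 910 - 5P, supply Qs = 3P - 178.
Equate the new curves: 910 - 5P = 3P - 178, giving 1088 = 8P, P = 136, Q = 230.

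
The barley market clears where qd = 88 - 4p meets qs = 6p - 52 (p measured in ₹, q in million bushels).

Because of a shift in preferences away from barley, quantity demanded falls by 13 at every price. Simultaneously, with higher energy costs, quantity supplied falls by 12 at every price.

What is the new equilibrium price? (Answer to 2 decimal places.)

Before the shock: 88 - 4p = 6p - 52 ⇒ 140 = 10p ⇒ p = 14, q = 32.
After the shift, demand is qd = 75 - 4p and supply is qs = 6p - 64.
Setting them equal: 75 - 4p = 6p - 64 → 139 = 10p, so p = 13.9 and q = 19.4.

13.90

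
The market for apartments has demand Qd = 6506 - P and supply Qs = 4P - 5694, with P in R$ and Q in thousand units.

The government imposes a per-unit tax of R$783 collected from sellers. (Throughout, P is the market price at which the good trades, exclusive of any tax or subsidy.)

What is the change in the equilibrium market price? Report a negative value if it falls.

Solve the original market: 6506 - P = 4P - 5694, hence P = 2440 and Q = 4066.
Since sellers keep the price net of the tax, the effective supply curve becomes Qs = 4P - 8826.
New equilibrium: 6506 - P = 4P - 8826 ⇒ 15332 = 5P ⇒ P = 3066.4, Q = 3439.6.
ΔP = 3066.4 − 2440 = +626.4.

+626.4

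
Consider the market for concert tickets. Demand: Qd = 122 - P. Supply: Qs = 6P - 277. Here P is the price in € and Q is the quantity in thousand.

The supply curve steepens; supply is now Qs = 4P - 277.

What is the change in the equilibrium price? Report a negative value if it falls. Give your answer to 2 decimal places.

+22.80

Initially, 122 - P = 6P - 277, so 399 = 7P and P = 57, Q = 65.
After the shift, demand is Qd = 122 - P and supply is Qs = 4P - 277.
New equilibrium: 122 - P = 4P - 277 ⇒ 399 = 5P ⇒ P = 79.8, Q = 42.2.
ΔP = 79.8 − 57 = +22.80.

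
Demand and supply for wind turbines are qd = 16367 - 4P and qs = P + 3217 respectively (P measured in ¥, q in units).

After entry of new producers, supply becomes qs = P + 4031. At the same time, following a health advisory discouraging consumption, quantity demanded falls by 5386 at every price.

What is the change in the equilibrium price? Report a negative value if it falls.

-1240

Solve the original market: 16367 - 4P = P + 3217, hence P = 2630 and q = 5847.
The new curves are qd = 10981 - 4P (demand) and qs = P + 4031 (supply).
Setting them equal: 10981 - 4P = P + 4031 → 6950 = 5P, so P = 1390 and q = 5421.
ΔP = 1390 − 2630 = -1240.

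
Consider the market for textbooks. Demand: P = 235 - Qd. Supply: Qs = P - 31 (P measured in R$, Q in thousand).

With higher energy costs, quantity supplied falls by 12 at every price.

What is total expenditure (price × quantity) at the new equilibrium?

Initially, 235 - P = P - 31, so 266 = 2P and P = 133, Q = 102.
After the shift, demand is Qd = 235 - P and supply is Qs = P - 43.
Clearing the new market: 235 - P = P - 43, so P = 139 and Q = 96.
New expenditure = 139 × 96 = 13344.

13344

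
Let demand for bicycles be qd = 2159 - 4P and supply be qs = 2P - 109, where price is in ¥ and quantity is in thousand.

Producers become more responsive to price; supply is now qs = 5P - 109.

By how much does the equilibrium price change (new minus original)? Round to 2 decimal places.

Initially, 2159 - 4P = 2P - 109, so 2268 = 6P and P = 378, q = 647.
The new curves are qd = 2159 - 4P (demand) and qs = 5P - 109 (supply).
Setting them equal: 2159 - 4P = 5P - 109 → 2268 = 9P, so P = 252 and q = 1151.
ΔP = 252 − 378 = -126.00.

-126.00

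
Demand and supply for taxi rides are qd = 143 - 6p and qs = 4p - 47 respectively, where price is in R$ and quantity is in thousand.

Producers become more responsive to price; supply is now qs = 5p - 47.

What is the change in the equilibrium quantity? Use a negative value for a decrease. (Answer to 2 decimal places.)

Solve the original market: 143 - 6p = 4p - 47, hence p = 19 and q = 29.
The shock moves the curves to qd = 143 - 6p and qs = 5p - 47.
New equilibrium: 143 - 6p = 5p - 47 ⇒ 190 = 11p ⇒ p = 190/11 ≈ 17.2727, q = 433/11 ≈ 39.3636.
Δq = 39.3636 − 29 = +10.36.

+10.36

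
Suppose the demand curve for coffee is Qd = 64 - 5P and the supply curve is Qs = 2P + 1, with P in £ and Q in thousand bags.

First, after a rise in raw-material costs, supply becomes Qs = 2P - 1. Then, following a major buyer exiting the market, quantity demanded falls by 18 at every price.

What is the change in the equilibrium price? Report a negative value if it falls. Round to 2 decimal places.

-2.29

Original equilibrium: 64 - 5P = 2P + 1 gives 63 = 7P, so P = 9 and Q = 19.
The new curves are Qd = 46 - 5P (demand) and Qs = 2P - 1 (supply).
Equate the new curves: 46 - 5P = 2P - 1, giving 47 = 7P, P = 47/7 ≈ 6.7143, Q = 87/7 ≈ 12.4286.
ΔP = 6.7143 − 9 = -2.29.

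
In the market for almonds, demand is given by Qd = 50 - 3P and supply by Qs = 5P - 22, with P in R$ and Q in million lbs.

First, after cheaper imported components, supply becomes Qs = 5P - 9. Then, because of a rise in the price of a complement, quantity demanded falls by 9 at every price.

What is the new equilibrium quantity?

22.25

Original equilibrium: 50 - 3P = 5P - 22 gives 72 = 8P, so P = 9 and Q = 23.
After the shift, demand is Qd = 41 - 3P and supply is Qs = 5P - 9.
Clearing the new market: 41 - 3P = 5P - 9, so P = 6.25 and Q = 22.25.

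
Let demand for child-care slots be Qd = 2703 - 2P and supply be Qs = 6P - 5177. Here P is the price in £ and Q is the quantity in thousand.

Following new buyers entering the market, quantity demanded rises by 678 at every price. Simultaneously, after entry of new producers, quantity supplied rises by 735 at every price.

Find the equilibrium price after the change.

Solve the original market: 2703 - 2P = 6P - 5177, hence P = 985 and Q = 733.
The new curves are Qd = 3381 - 2P (demand) and Qs = 6P - 4442 (supply).
Equate the new curves: 3381 - 2P = 6P - 4442, giving 7823 = 8P, P = 977.875, Q = 1425.25.

977.875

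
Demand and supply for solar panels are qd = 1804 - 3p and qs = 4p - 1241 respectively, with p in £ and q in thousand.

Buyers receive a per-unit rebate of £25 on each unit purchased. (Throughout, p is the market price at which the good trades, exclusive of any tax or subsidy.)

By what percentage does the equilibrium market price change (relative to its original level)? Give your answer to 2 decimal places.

+2.46

Solve the original market: 1804 - 3p = 4p - 1241, hence p = 435 and q = 499.
Since buyers' out-of-pocket price is the market price minus the rebate, the effective demand curve becomes qd = 1879 - 3p.
Clearing the new market: 1879 - 3p = 4p - 1241, so p = 3120/7 ≈ 445.7143 and q = 3793/7 ≈ 541.8571.
%Δp = (445.7143 − 435) / 435 × 100 = +2.46%.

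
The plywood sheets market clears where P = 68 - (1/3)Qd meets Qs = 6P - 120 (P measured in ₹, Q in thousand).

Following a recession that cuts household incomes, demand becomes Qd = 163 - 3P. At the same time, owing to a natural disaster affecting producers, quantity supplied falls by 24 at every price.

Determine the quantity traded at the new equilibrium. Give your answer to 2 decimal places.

60.67

Before the shock: 204 - 3P = 6P - 120 ⇒ 324 = 9P ⇒ P = 36, Q = 96.
After the shift, demand is Qd = 163 - 3P and supply is Qs = 6P - 144.
Setting them equal: 163 - 3P = 6P - 144 → 307 = 9P, so P = 307/9 ≈ 34.1111 and Q = 182/3 ≈ 60.6667.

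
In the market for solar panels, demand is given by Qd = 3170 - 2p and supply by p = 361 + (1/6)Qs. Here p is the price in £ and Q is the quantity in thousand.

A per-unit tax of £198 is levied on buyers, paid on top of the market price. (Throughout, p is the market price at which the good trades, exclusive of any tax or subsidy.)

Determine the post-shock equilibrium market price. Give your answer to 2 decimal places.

617.50

Initially, 3170 - 2p = 6p - 2166, so 5336 = 8p and p = 667, Q = 1836.
Since buyers pay the price plus the tax, the effective demand curve becomes Qd = 2774 - 2p.
Setting them equal: 2774 - 2p = 6p - 2166 → 4940 = 8p, so p = 617.5 and Q = 1539.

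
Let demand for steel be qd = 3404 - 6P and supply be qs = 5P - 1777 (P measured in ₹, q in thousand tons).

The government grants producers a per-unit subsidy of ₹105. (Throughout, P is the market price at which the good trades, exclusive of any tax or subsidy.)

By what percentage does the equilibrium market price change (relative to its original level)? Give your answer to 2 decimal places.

-10.13

Initially, 3404 - 6P = 5P - 1777, so 5181 = 11P and P = 471, q = 578.
Since sellers receive the price plus the subsidy, the effective supply curve becomes qs = 5P - 1252.
New equilibrium: 3404 - 6P = 5P - 1252 ⇒ 4656 = 11P ⇒ P = 4656/11 ≈ 423.2727, q = 9508/11 ≈ 864.3636.
%ΔP = (423.2727 − 471) / 471 × 100 = -10.13%.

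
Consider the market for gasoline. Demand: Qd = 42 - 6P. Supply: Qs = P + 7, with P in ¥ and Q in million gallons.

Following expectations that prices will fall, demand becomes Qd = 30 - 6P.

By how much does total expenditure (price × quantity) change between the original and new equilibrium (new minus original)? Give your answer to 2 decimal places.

Solve the original market: 42 - 6P = P + 7, hence P = 5 and Q = 12.
After the shift, demand is Qd = 30 - 6P and supply is Qs = P + 7.
Setting them equal: 30 - 6P = P + 7 → 23 = 7P, so P = 23/7 ≈ 3.2857 and Q = 72/7 ≈ 10.2857.
Expenditure moves from 5×12 = 60 to 3.2857×10.2857 = 33.7959; change = -26.20.

-26.20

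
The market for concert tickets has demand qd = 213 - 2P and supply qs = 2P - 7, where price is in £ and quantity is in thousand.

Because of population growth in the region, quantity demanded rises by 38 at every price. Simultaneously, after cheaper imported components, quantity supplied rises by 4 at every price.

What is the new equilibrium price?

Solve the original market: 213 - 2P = 2P - 7, hence P = 55 and q = 103.
After the shift, demand is qd = 251 - 2P and supply is qs = 2P - 3.
Setting them equal: 251 - 2P = 2P - 3 → 254 = 4P, so P = 63.5 and q = 124.

63.5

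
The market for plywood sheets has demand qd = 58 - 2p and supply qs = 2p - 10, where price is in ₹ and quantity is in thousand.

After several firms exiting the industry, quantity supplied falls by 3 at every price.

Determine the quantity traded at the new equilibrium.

Before the shock: 58 - 2p = 2p - 10 ⇒ 68 = 4p ⇒ p = 17, q = 24.
The shock moves the curves to qd = 58 - 2p and qs = 2p - 13.
New equilibrium: 58 - 2p = 2p - 13 ⇒ 71 = 4p ⇒ p = 17.75, q = 22.5.

22.5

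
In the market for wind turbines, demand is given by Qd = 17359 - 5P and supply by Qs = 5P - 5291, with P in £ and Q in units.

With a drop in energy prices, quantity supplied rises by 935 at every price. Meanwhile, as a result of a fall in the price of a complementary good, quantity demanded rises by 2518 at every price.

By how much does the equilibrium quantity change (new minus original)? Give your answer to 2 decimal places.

Solve the original market: 17359 - 5P = 5P - 5291, hence P = 2265 and Q = 6034.
The new curves are Qd = 19877 - 5P (demand) and Qs = 5P - 4356 (supply).
Clearing the new market: 19877 - 5P = 5P - 4356, so P = 2423.3 and Q = 7760.5.
ΔQ = 7760.5 − 6034 = +1726.50.

+1726.50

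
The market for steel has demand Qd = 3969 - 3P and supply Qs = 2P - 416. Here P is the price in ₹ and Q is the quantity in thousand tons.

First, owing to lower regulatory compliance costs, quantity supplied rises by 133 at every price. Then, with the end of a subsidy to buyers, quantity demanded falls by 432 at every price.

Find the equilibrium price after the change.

764

Initially, 3969 - 3P = 2P - 416, so 4385 = 5P and P = 877, Q = 1338.
With the change applied: demand Qd = 3537 - 3P, supply Qs = 2P - 283.
Equate the new curves: 3537 - 3P = 2P - 283, giving 3820 = 5P, P = 764, Q = 1245.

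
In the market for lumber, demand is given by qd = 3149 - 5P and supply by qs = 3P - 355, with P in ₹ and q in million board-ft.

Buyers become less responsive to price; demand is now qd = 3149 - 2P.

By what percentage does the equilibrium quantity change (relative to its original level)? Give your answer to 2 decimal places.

+82.21

Original equilibrium: 3149 - 5P = 3P - 355 gives 3504 = 8P, so P = 438 and q = 959.
After the shift, demand is qd = 3149 - 2P and supply is qs = 3P - 355.
Clearing the new market: 3149 - 2P = 3P - 355, so P = 700.8 and q = 1747.4.
%Δq = (1747.4 − 959) / 959 × 100 = +82.21%.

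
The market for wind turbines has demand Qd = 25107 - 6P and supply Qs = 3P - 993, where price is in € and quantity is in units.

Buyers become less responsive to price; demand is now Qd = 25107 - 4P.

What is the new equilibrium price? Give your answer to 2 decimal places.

3728.57

Before the shock: 25107 - 6P = 3P - 993 ⇒ 26100 = 9P ⇒ P = 2900, Q = 7707.
After the shift, demand is Qd = 25107 - 4P and supply is Qs = 3P - 993.
Equate the new curves: 25107 - 4P = 3P - 993, giving 26100 = 7P, P = 26100/7 ≈ 3728.5714, Q = 71349/7 ≈ 10192.7143.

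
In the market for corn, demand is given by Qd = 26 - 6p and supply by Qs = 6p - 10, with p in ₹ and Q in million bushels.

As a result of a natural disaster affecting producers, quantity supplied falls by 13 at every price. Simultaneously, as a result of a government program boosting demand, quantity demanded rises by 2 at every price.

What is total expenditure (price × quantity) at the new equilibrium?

10.625

Before the shock: 26 - 6p = 6p - 10 ⇒ 36 = 12p ⇒ p = 3, Q = 8.
The shock moves the curves to Qd = 28 - 6p and Qs = 6p - 23.
Equate the new curves: 28 - 6p = 6p - 23, giving 51 = 12p, p = 4.25, Q = 2.5.
New expenditure = 4.25 × 2.5 = 10.625.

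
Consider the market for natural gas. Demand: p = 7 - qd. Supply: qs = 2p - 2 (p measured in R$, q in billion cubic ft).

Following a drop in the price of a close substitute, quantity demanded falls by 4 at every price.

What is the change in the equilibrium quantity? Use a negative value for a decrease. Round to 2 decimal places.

-2.67

Solve the original market: 7 - p = 2p - 2, hence p = 3 and q = 4.
The new curves are qd = 3 - p (demand) and qs = 2p - 2 (supply).
Equate the new curves: 3 - p = 2p - 2, giving 5 = 3p, p = 5/3 ≈ 1.6667, q = 4/3 ≈ 1.3333.
Δq = 1.3333 − 4 = -2.67.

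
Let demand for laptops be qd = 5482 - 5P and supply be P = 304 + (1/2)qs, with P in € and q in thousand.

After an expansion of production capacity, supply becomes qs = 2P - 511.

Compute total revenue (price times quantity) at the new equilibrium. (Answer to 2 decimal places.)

1028472.18

Solve the original market: 5482 - 5P = 2P - 608, hence P = 870 and q = 1132.
With the change applied: demand qd = 5482 - 5P, supply qs = 2P - 511.
Setting them equal: 5482 - 5P = 2P - 511 → 5993 = 7P, so P = 5993/7 ≈ 856.1429 and q = 8409/7 ≈ 1201.2857.
New expenditure = 856.1429 × 1201.2857 = 1028472.18.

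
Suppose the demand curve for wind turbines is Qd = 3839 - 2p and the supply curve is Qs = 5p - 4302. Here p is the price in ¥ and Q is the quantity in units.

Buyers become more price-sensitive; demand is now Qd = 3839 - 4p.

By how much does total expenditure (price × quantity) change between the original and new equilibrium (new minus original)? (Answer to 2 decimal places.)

Before the shock: 3839 - 2p = 5p - 4302 ⇒ 8141 = 7p ⇒ p = 1163, Q = 1513.
The shock moves the curves to Qd = 3839 - 4p and Qs = 5p - 4302.
Equate the new curves: 3839 - 4p = 5p - 4302, giving 8141 = 9p, p = 8141/9 ≈ 904.5556, Q = 1987/9 ≈ 220.7778.
Expenditure moves from 1163×1513 = 1759619 to 904.5556×220.7778 = 199705.7654; change = -1559913.23.

-1559913.23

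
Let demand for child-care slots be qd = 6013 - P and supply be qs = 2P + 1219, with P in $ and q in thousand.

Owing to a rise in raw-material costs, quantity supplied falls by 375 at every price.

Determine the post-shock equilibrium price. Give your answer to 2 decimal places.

Original equilibrium: 6013 - P = 2P + 1219 gives 4794 = 3P, so P = 1598 and q = 4415.
The new curves are qd = 6013 - P (demand) and qs = 2P + 844 (supply).
New equilibrium: 6013 - P = 2P + 844 ⇒ 5169 = 3P ⇒ P = 1723, q = 4290.

1723.00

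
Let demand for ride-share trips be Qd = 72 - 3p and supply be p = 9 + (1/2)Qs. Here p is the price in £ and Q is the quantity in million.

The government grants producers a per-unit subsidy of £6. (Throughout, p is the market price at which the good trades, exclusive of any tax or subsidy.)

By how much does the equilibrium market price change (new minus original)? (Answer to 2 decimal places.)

-2.40

Before the shock: 72 - 3p = 2p - 18 ⇒ 90 = 5p ⇒ p = 18, Q = 18.
Since sellers receive the price plus the subsidy, the effective supply curve becomes Qs = 2p - 6.
Setting them equal: 72 - 3p = 2p - 6 → 78 = 5p, so p = 15.6 and Q = 25.2.
Δp = 15.6 − 18 = -2.40.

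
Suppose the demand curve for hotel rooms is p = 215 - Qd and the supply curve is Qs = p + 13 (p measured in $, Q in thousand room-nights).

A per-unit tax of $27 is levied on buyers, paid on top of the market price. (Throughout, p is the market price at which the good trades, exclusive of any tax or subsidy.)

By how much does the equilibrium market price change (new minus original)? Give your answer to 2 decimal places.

Solve the original market: 215 - p = p + 13, hence p = 101 and Q = 114.
Since buyers pay the price plus the tax, the effective demand curve becomes Qd = 188 - p.
Equate the new curves: 188 - p = p + 13, giving 175 = 2p, p = 87.5, Q = 100.5.
Δp = 87.5 − 101 = -13.50.

-13.50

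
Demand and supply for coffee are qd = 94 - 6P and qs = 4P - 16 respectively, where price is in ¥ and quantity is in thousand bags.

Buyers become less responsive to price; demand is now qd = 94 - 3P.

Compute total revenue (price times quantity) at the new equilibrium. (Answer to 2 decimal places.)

736.33

Original equilibrium: 94 - 6P = 4P - 16 gives 110 = 10P, so P = 11 and q = 28.
The shock moves the curves to qd = 94 - 3P and qs = 4P - 16.
Clearing the new market: 94 - 3P = 4P - 16, so P = 110/7 ≈ 15.7143 and q = 328/7 ≈ 46.8571.
New expenditure = 15.7143 × 46.8571 = 736.33.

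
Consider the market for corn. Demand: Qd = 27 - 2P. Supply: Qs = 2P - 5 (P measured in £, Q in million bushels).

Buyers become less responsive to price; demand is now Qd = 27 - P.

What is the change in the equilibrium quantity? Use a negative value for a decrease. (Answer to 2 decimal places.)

Initially, 27 - 2P = 2P - 5, so 32 = 4P and P = 8, Q = 11.
After the shift, demand is Qd = 27 - P and supply is Qs = 2P - 5.
Equate the new curves: 27 - P = 2P - 5, giving 32 = 3P, P = 32/3 ≈ 10.6667, Q = 49/3 ≈ 16.3333.
ΔQ = 16.3333 − 11 = +5.33.

+5.33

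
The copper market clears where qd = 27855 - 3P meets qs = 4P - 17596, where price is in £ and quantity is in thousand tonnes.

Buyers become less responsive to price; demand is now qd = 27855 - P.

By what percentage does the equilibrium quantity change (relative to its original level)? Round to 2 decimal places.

Before the shock: 27855 - 3P = 4P - 17596 ⇒ 45451 = 7P ⇒ P = 6493, q = 8376.
The new curves are qd = 27855 - P (demand) and qs = 4P - 17596 (supply).
Clearing the new market: 27855 - P = 4P - 17596, so P = 9090.2 and q = 18764.8.
%Δq = (18764.8 − 8376) / 8376 × 100 = +124.03%.

+124.03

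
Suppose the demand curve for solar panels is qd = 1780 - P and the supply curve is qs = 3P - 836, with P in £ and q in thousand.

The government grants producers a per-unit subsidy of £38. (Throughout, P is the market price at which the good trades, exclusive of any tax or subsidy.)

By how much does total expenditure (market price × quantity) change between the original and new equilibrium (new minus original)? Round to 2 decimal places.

Solve the original market: 1780 - P = 3P - 836, hence P = 654 and q = 1126.
Since sellers receive the price plus the subsidy, the effective supply curve becomes qs = 3P - 722.
New equilibrium: 1780 - P = 3P - 722 ⇒ 2502 = 4P ⇒ P = 625.5, q = 1154.5.
Expenditure moves from 654×1126 = 736404 to 625.5×1154.5 = 722139.75; change = -14264.25.

-14264.25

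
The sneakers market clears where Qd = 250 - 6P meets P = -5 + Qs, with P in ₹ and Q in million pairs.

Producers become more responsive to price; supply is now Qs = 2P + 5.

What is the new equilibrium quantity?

66.25

Before the shock: 250 - 6P = P + 5 ⇒ 245 = 7P ⇒ P = 35, Q = 40.
The new curves are Qd = 250 - 6P (demand) and Qs = 2P + 5 (supply).
Clearing the new market: 250 - 6P = 2P + 5, so P = 30.625 and Q = 66.25.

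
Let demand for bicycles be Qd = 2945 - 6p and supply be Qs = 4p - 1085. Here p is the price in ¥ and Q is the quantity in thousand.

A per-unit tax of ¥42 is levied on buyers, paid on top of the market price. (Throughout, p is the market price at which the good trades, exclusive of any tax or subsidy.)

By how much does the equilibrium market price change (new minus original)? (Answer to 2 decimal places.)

-25.20

Solve the original market: 2945 - 6p = 4p - 1085, hence p = 403 and Q = 527.
Since buyers pay the price plus the tax, the effective demand curve becomes Qd = 2693 - 6p.
Clearing the new market: 2693 - 6p = 4p - 1085, so p = 377.8 and Q = 426.2.
Δp = 377.8 − 403 = -25.20.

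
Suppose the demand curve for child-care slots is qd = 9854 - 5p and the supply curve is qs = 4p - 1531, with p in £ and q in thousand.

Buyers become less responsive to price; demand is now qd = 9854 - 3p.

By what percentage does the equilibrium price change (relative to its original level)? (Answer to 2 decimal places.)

Before the shock: 9854 - 5p = 4p - 1531 ⇒ 11385 = 9p ⇒ p = 1265, q = 3529.
With the change applied: demand qd = 9854 - 3p, supply qs = 4p - 1531.
Clearing the new market: 9854 - 3p = 4p - 1531, so p = 11385/7 ≈ 1626.4286 and q = 34823/7 ≈ 4974.7143.
%Δp = (1626.4286 − 1265) / 1265 × 100 = +28.57%.

+28.57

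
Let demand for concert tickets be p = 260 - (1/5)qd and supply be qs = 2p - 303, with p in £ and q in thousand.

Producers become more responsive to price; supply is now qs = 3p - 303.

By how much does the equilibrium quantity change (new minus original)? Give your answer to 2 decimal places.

Solve the original market: 1300 - 5p = 2p - 303, hence p = 229 and q = 155.
With the change applied: demand qd = 1300 - 5p, supply qs = 3p - 303.
Clearing the new market: 1300 - 5p = 3p - 303, so p = 200.375 and q = 298.125.
Δq = 298.125 − 155 = +143.13.

+143.13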